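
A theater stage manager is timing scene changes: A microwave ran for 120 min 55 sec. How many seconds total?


Minutes: 120
Extra seconds: 55
Seconds per minute: 60
Minutes to seconds: 120 x 60 = 7200
Total: 7200 + 55 = 7255

7255


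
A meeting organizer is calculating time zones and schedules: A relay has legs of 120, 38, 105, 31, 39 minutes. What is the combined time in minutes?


Durations: 120, 38, 105, 31, 39
Running sum: 120
+ 38 = 158
+ 105 = 263
+ 31 = 294
+ 39 = 333
Total duration: 333 minutes
That is 5 hours and 33 minutes

333


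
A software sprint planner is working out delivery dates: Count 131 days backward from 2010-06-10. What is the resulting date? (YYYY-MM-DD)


Start: 2010-06-10
Subtracting 131 days
Days already passed in June: 10
After going back through June: 121 more days to subtract
May 2010: 31 days, 90 remaining
April 2010: 30 days, 60 remaining
March 2010: 31 days, 29 remaining
February 2010: 28 days, 1 remaining
Result: 2010-01-30

2010-01-30


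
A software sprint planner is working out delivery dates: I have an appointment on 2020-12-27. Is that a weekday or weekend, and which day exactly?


Date: 2020-12-27
January 1, 2020 is a Wednesday
Day of year: 362
Offset from Jan 1: 361 days
361 mod 7 = 4
Result: Sunday

Sunday


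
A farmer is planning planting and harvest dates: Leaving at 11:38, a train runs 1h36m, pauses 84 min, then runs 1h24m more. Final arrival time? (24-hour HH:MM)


Depart: 11:38
Leg 1: +96 min -> 13:14
Layover: +84 min -> 14:38
Leg 2: +84 min -> 16:02
Total travel: 264 minutes = 4h 24m
Arrival: 16:02

16:02


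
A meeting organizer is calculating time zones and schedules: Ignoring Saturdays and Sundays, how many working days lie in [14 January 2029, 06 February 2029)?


Start: 2029-01-14 (Sunday)
End (exclusive): 2029-02-06 (Tuesday)
Total calendar days: 23
Full weeks: 23 // 7 = 3 -> 15 weekdays
Remaining 2 days starting on Sunday:
  Sun(-), Mon(w) -> 1 weekdays
Total business days: 15 + 1 = 16

16


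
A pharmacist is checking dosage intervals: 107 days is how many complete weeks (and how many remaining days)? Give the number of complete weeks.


Total days: 107
Days per week: 7
Division: 107 / 7 = 15 remainder 2
Complete weeks: 15
Remaining days: 2

15


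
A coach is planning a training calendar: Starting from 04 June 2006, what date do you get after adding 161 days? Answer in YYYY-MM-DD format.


Start: 2006-06-04
Adding 161 days
Days remaining in June: 26
After June: 135 days still to add
July 2006: 31 days, 104 remaining
August 2006: 31 days, 73 remaining
September 2006: 30 days, 43 remaining
October 2006: 31 days, 12 remaining
Result: 2006-11-12

2006-11-12


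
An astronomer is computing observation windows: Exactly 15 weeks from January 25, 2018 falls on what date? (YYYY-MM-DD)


Start: 2018-01-25
Weeks to add: 15
Convert to days: 15 x 7 = 105 days
Add 105 days to 2018-01-25
Result: 2018-05-10

2018-05-10


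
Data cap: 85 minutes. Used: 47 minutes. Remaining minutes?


Total budget: 85 minutes
Time used: 47 minutes
Remaining: 85 - 47 = 38 minutes
Percent used: 55.3%
Percent remaining: 44.7%

38


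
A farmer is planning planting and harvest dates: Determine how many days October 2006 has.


Month: October
Year: 2006
October is a 31-day month
Total: 31 days

31


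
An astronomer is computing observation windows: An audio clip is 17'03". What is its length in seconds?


Minutes: 17
Seconds: 3
Convert minutes to seconds: 17 x 60 = 1020
Add remaining seconds: 1020 + 3 = 1023

1023


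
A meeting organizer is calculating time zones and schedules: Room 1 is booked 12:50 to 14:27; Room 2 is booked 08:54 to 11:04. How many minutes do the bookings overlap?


Interval A: [770, 867] minutes from midnight
Interval B: [534, 664] minutes from midnight
Overlap start = max(770, 534) = 770
Overlap end = min(867, 664) = 664
End <= start, so the intervals do not overlap: 0 minutes

0


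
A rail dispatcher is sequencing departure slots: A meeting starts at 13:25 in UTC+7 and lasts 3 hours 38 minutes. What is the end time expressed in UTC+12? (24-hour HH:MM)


Start: 13:25 in UTC+7
Step 1 - add duration:
  minutes: 25 + 38 = 63 (carry 1h)
  hours: 13 + 3 + 1 = 17
  end in UTC+7: 17:03
Step 2 - convert UTC+7 -> UTC+12:
  offset difference: 12 - (7) = 5 hours
  17 + (5) = 22 -> mod 24 = 22
Result: 22:03 in UTC+12

22:03


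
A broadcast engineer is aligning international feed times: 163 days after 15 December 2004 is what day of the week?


Start: 2004-12-15 (Wednesday)
Step 1 - find target date: add 163 days
  2004-12-15 + 163 days = 2005-05-27
Step 2 - day of week:
  163 mod 7 = 2
  Wednesday + 2 days -> Friday
Result: Friday (2005-05-27)

Friday


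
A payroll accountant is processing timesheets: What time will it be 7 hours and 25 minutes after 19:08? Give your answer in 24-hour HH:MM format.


Start time: 19:08
Adding: 7 hours 25 minutes
Minutes: 8 + 25 = 33
Hours: 19 + 7 + 0 = 26
Hour wraparound: 26 mod 24 = 2
Result: 02:33

02:33


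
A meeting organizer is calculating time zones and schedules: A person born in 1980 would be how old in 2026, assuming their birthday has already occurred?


Birth year: 1980
Current year: 2026
Age = current year - birth year
Age = 2026 - 1980 = 46

46


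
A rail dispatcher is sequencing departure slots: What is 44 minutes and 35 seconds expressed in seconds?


Minutes: 44
Extra seconds: 35
Seconds per minute: 60
Minutes to seconds: 44 x 60 = 2640
Total: 2640 + 35 = 2675

2675


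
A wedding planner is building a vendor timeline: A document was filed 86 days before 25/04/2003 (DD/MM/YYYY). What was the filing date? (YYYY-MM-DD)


Start: 2003-04-25
Subtracting 86 days
Days already passed in April: 25
After going back through April: 61 more days to subtract
March 2003: 31 days, 30 remaining
February 2003: 28 days, 2 remaining
January 2003 has 31 days, need 2
Result: 2003-01-29

2003-01-29


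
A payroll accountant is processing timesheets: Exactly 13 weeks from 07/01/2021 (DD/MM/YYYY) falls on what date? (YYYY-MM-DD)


Start: 2021-01-07
Weeks to add: 13
Convert to days: 13 x 7 = 91 days
Add 91 days to 2021-01-07
Result: 2021-04-08

2021-04-08


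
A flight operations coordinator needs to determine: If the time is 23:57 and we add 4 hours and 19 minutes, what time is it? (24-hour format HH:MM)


Start time: 23:57
Adding: 4 hours 19 minutes
Minutes: 57 + 19 = 76
Minute overflow: 76 >= 60, so carry 1 hour, minutes = 16
Hours: 23 + 4 + 1 = 28
Hour wraparound: 28 mod 24 = 4
Result: 04:16

04:16


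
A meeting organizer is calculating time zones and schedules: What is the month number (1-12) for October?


Calendar month order:
9. September
10. October <--
11. November
October is month number 10

10


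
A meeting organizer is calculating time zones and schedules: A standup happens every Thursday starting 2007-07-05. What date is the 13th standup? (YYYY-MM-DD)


First occurrence: 2007-07-05 (occurrence 1)
Each occurrence is 7 days after the previous.
Occurrence 13 is 12 weeks after the first.
12 weeks = 84 days
2007-07-05 + 84 days = 2007-09-27

2007-09-27


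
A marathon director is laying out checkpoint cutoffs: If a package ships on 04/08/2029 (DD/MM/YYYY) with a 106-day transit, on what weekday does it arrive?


Start: 2029-08-04 (Saturday)
Step 1 - find target date: add 106 days
  2029-08-04 + 106 days = 2029-11-18
Step 2 - day of week:
  106 mod 7 = 1
  Saturday + 1 days -> Sunday
Result: Sunday (2029-11-18)

Sunday


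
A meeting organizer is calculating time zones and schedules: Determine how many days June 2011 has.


Month: June
Year: 2011
June is a 30-day month
Total: 30 days

30


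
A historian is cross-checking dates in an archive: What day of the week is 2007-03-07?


Date: 2007-03-07
January 1, 2007 is a Monday
Day of year: 66
Offset from Jan 1: 65 days
65 mod 7 = 2
Result: Wednesday

Wednesday


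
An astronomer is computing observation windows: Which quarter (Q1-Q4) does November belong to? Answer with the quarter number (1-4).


Month: November (month 11)
Q1: January-March (months 1-3)
Q2: April-June (months 4-6)
Q3: July-September (months 7-9)
Q4: October-December (months 10-12)
Month 11 falls in Q4

4


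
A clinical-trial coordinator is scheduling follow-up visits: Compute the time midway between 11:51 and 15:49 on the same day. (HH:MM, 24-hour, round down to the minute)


Start time: 11:51 = 711 minutes from midnight
End time: 15:49 = 949 minutes from midnight
Sum: 711 + 949 = 1660
Midpoint: 1660 / 2 = 830 minutes
Convert: 830 / 60 = 13 hours, 50 minutes
Result: 13:50

13:50


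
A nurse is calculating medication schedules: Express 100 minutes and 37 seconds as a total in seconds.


Minutes: 100
Seconds: 37
Convert minutes to seconds: 100 x 60 = 6000
Add remaining seconds: 6000 + 37 = 6037

6037


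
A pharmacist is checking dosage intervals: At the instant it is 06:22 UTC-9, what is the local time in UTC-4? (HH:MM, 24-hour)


Local time: 06:22 at UTC-9 (offset -9h)
Target zone: UTC-4 (offset -4h)
Difference: -4 - (-9) = 5 hours
Calculation: 6 + (5) = 11
Result: 11:22

11:22


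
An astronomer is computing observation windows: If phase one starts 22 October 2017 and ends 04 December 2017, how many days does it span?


Start date: 2017-10-22
End date: 2017-12-04
Oct 2017: +10 days
Nov 2017: +30 days
Dec 2017: +3 days
Total: 43 days

43


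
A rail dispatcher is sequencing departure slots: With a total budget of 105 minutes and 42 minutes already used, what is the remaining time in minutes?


Total budget: 105 minutes
Time used: 42 minutes
Remaining: 105 - 42 = 63 minutes
Percent used: 40.0%
Percent remaining: 60.0%

63


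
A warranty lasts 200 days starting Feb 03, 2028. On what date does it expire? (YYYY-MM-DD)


Start: 2028-02-03
Adding 200 days
Days remaining in February: 26
After February: 174 days still to add
March 2028: 31 days, 143 remaining
April 2028: 30 days, 113 remaining
May 2028: 31 days, 82 remaining
June 2028: 30 days, 52 remaining
Result: 2028-08-21

2028-08-21


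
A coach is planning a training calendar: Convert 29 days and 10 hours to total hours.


Days: 29
Extra hours: 10
Hours per day: 24
Days to hours: 29 x 24 = 696
Total: 696 + 10 = 706

706


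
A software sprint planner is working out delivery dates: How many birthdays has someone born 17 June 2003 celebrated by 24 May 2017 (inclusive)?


Birth: 2003-06-17
Reference: 2017-05-24
Year difference: 2017 - 2003 = 14
Has birthday (06-17) occurred by 05-24? No
Birthday not yet reached this year -> subtract 1
Age in full years: 13

13


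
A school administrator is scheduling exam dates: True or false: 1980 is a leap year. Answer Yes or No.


Year: 1980
Divisible by 4? 1980 / 4 = 495.0 -> Yes
Divisible by 100? 1980 / 100 = 19.8 -> No
Divisible by 4 but not 100, so it IS a leap year

Yes


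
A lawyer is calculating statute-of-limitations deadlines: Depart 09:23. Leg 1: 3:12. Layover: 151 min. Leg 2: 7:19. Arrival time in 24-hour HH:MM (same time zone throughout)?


Depart: 09:23
Leg 1: +192 min -> 12:35
Layover: +151 min -> 15:06
Leg 2: +439 min -> 22:25
Total travel: 782 minutes = 13h 2m
Arrival: 22:25

22:25


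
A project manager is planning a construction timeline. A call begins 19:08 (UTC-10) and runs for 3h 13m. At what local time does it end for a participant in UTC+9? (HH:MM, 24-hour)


Start: 19:08 in UTC-10
Step 1 - add duration:
  minutes: 8 + 13 = 21
  hours: 19 + 3 + 0 = 22
  end in UTC-10: 22:21
Step 2 - convert UTC-10 -> UTC+9:
  offset difference: 9 - (-10) = 19 hours
  22 + (19) = 41 -> mod 24 = 17
Result: 17:21 in UTC+9

17:21


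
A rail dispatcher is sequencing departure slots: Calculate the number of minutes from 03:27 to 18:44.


Start time: 03:27 = 207 minutes from midnight
End time: 18:44 = 1124 minutes from midnight
Difference: 1124 - 207 = 917 minutes
That is 15 hours and 17 minutes

917


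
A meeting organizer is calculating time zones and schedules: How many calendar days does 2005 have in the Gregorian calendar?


Year: 2005
Check leap year rules:
Divisible by 4? No
2005 is not a leap year
Days: 365

365


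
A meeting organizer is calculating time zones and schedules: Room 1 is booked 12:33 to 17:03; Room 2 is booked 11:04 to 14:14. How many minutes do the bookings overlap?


Interval A: [753, 1023] minutes from midnight
Interval B: [664, 854] minutes from midnight
Overlap start = max(753, 664) = 753
Overlap end = min(1023, 854) = 854
Overlap = 854 - 753 = 101 minutes

101


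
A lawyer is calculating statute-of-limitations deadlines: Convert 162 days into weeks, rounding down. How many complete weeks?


Total days: 162
Days per week: 7
Division: 162 / 7 = 23 remainder 1
Complete weeks: 23
Remaining days: 1

23


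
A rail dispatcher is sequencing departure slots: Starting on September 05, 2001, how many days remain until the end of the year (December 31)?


Start: September 05, 2001
End: December 31, 2001
Days left in September: 25
October: 31
November: 30
December: 31
Sum of remaining months: 92
Total: 25 + 92 = 117

117


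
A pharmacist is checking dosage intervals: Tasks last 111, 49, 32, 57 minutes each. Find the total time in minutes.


Durations: 111, 49, 32, 57
Running sum: 111
+ 49 = 160
+ 32 = 192
+ 57 = 249
Total duration: 249 minutes
That is 4 hours and 9 minutes

249


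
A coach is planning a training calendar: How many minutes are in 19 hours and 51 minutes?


Hours: 19
Extra minutes: 51
Minutes per hour: 60
Hours to minutes: 19 x 60 = 1140
Total: 1140 + 51 = 1191

1191


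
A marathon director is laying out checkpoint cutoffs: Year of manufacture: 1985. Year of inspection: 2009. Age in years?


Birth year: 1985
Current year: 2009
Age = current year - birth year
Age = 2009 - 1985 = 24

24


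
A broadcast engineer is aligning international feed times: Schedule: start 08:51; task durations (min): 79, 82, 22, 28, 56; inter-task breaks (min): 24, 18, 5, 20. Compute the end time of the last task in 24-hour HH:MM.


Start: 08:51 = 531 min from midnight
  after task 1 (79 min): 10:10
  after break (24 min): 10:34
  after task 2 (82 min): 11:56
  after break (18 min): 12:14
  after task 3 (22 min): 12:36
  after break (5 min): 12:41
  after task 4 (28 min): 13:09
  after break (20 min): 13:29
  after task 5 (56 min): 14:25
Total elapsed: 334 minutes
End time: 14:25

14:25


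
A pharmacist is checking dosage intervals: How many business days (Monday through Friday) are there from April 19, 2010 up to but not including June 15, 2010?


Start: 2010-04-19 (Monday)
End (exclusive): 2010-06-15 (Tuesday)
Total calendar days: 57
Full weeks: 57 // 7 = 8 -> 40 weekdays
Remaining 1 days starting on Monday:
  Mon(w) -> 1 weekdays
Total business days: 40 + 1 = 41

41


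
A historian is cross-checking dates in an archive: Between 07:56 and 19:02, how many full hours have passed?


Start: 07:56
End: 19:02
Hour difference: 19 - 7 = 12 hours
Minute difference: 2 - 56 = -54 minutes
Total minutes: 666
Complete hours: 666 / 60 = 11 (remainder 6)

11


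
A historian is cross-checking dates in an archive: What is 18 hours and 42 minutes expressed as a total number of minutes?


Hours: 18
Minutes: 42
Convert hours to minutes: 18 x 60 = 1080
Add remaining minutes: 1080 + 42 = 1122

1122


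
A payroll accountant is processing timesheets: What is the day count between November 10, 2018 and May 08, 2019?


Start date: 2018-11-10
End date: 2019-05-08
Nov 2018: +21 days
Dec 2018: +31 days
Jan 2019: +31 days
... (4 more months)
Total: 179 days

179


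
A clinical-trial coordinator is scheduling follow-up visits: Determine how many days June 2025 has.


Month: June
Year: 2025
June is a 30-day month
Total: 30 days

30


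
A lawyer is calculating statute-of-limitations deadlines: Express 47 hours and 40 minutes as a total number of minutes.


Hours: 47
Extra minutes: 40
Minutes per hour: 60
Hours to minutes: 47 x 60 = 2820
Total: 2820 + 40 = 2860

2860


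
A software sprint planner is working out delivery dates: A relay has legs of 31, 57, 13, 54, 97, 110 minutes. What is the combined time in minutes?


Durations: 31, 57, 13, 54, 97, 110
Running sum: 31
+ 57 = 88
+ 13 = 101
+ 54 = 155
+ 97 = 252
+ 110 = 362
Total duration: 362 minutes
That is 6 hours and 2 minutes

362


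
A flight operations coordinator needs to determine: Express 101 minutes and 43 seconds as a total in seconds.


Minutes: 101
Seconds: 43
Convert minutes to seconds: 101 x 60 = 6060
Add remaining seconds: 6060 + 43 = 6103

6103


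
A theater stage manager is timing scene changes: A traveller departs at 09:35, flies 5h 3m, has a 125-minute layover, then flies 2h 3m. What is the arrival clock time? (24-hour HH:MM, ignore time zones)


Depart: 09:35
Leg 1: +303 min -> 14:38
Layover: +125 min -> 16:43
Leg 2: +123 min -> 18:46
Total travel: 551 minutes = 9h 11m
Arrival: 18:46

18:46


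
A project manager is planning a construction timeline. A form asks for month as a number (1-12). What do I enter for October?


Calendar month order:
9. September
10. October <--
11. November
October is month number 10

10


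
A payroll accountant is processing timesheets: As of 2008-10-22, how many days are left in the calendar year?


Start: October 22, 2008
End: December 31, 2008
Days left in October: 9
November: 30
December: 31
Sum of remaining months: 61
Total: 9 + 61 = 70

70


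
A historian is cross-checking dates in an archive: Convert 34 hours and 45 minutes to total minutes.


Hours: 34
Minutes: 45
Convert hours to minutes: 34 x 60 = 2040
Add remaining minutes: 2040 + 45 = 2085

2085


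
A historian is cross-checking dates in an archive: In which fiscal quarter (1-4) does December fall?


Month: December (month 12)
Q1: January-March (months 1-3)
Q2: April-June (months 4-6)
Q3: July-September (months 7-9)
Q4: October-December (months 10-12)
Month 12 falls in Q4

4


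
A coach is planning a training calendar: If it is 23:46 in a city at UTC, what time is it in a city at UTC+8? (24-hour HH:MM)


Local time: 23:46 at UTC (offset 0h)
Target zone: UTC+8 (offset 8h)
Difference: 8 - (0) = 8 hours
Calculation: 23 + (8) = 31
Wraparound: (31) mod 24 = 7
Result: 07:46

07:46


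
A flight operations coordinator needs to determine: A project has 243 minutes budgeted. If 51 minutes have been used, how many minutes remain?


Total budget: 243 minutes
Time used: 51 minutes
Remaining: 243 - 51 = 192 minutes
Percent used: 21.0%
Percent remaining: 79.0%

192


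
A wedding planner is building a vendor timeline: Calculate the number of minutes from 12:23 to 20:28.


Start time: 12:23 = 743 minutes from midnight
End time: 20:28 = 1228 minutes from midnight
Difference: 1228 - 743 = 485 minutes
That is 8 hours and 5 minutes

485


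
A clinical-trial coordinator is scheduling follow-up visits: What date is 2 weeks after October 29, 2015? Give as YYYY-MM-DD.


Start: 2015-10-29
Weeks to add: 2
Convert to days: 2 x 7 = 14 days
Add 14 days to 2015-10-29
Result: 2015-11-12

2015-11-12


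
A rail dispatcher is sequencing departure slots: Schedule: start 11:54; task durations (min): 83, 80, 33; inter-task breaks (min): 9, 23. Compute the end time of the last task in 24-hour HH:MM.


Start: 11:54 = 714 min from midnight
  after task 1 (83 min): 13:17
  after break (9 min): 13:26
  after task 2 (80 min): 14:46
  after break (23 min): 15:09
  after task 3 (33 min): 15:42
Total elapsed: 228 minutes
End time: 15:42

15:42


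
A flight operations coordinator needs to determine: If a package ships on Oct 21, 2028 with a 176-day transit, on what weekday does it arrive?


Start: 2028-10-21 (Saturday)
Step 1 - find target date: add 176 days
  2028-10-21 + 176 days = 2029-04-15
Step 2 - day of week:
  176 mod 7 = 1
  Saturday + 1 days -> Sunday
Result: Sunday (2029-04-15)

Sunday


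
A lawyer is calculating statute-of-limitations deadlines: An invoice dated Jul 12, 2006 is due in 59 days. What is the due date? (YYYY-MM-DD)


Start: 2006-07-12
Adding 59 days
Days remaining in July: 19
After July: 40 days still to add
August 2006: 31 days, 9 remaining
September 2006 has 30 days, need 9
Result: 2006-09-09

2006-09-09


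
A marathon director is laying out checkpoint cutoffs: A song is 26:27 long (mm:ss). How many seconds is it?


Minutes: 26
Extra seconds: 27
Seconds per minute: 60
Minutes to seconds: 26 x 60 = 1560
Total: 1560 + 27 = 1587

1587


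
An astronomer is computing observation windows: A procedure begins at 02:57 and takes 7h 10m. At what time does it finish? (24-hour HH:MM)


Start time: 02:57
Adding: 7 hours 10 minutes
Minutes: 57 + 10 = 67
Minute overflow: 67 >= 60, so carry 1 hour, minutes = 7
Hours: 2 + 7 + 1 = 10
Result: 10:07

10:07


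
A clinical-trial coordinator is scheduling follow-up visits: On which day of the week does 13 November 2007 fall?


Date: 2007-11-13
January 1, 2007 is a Monday
Day of year: 317
Offset from Jan 1: 316 days
316 mod 7 = 1
Result: Tuesday

Tuesday


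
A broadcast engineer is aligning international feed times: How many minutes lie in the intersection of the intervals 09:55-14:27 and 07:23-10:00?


Interval A: [595, 867] minutes from midnight
Interval B: [443, 600] minutes from midnight
Overlap start = max(595, 443) = 595
Overlap end = min(867, 600) = 600
Overlap = 600 - 595 = 5 minutes

5


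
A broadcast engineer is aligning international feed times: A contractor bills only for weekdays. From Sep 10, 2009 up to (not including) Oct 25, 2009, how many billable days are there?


Start: 2009-09-10 (Thursday)
End (exclusive): 2009-10-25 (Sunday)
Total calendar days: 45
Full weeks: 45 // 7 = 6 -> 30 weekdays
Remaining 3 days starting on Thursday:
  Thu(w), Fri(w), Sat(-) -> 2 weekdays
Total business days: 30 + 2 = 32

32


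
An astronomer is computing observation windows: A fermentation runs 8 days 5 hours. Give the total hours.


Days: 8
Extra hours: 5
Hours per day: 24
Days to hours: 8 x 24 = 192
Total: 192 + 5 = 197

197


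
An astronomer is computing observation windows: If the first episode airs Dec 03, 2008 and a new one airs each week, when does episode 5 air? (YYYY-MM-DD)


First occurrence: 2008-12-03 (occurrence 1)
Each occurrence is 7 days after the previous.
Occurrence 5 is 4 weeks after the first.
4 weeks = 28 days
2008-12-03 + 28 days = 2008-12-31

2008-12-31


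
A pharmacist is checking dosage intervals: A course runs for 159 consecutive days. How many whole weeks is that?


Total days: 159
Days per week: 7
Division: 159 / 7 = 22 remainder 5
Complete weeks: 22
Remaining days: 5

22


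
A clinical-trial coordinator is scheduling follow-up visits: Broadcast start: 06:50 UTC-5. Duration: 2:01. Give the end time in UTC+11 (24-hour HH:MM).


Start: 06:50 in UTC-5
Step 1 - add duration:
  minutes: 50 + 1 = 51
  hours: 6 + 2 + 0 = 8
  end in UTC-5: 08:51
Step 2 - convert UTC-5 -> UTC+11:
  offset difference: 11 - (-5) = 16 hours
  8 + (16) = 24 -> mod 24 = 0
Result: 00:51 in UTC+11

00:51


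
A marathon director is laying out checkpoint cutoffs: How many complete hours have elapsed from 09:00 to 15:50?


Start: 09:00
End: 15:50
Hour difference: 15 - 9 = 6 hours
Minute difference: 50 - 0 = 50 minutes
Total minutes: 410
Complete hours: 410 / 60 = 6 (remainder 50)

6


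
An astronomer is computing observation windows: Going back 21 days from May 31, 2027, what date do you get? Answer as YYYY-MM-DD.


Start: 2027-05-31
Subtracting 21 days
Days already passed in May: 31
Result: 2027-05-10

2027-05-10


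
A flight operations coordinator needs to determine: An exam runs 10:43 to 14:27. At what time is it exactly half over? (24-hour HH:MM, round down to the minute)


Start time: 10:43 = 643 minutes from midnight
End time: 14:27 = 867 minutes from midnight
Sum: 643 + 867 = 1510
Midpoint: 1510 / 2 = 755 minutes
Convert: 755 / 60 = 12 hours, 35 minutes
Result: 12:35

12:35


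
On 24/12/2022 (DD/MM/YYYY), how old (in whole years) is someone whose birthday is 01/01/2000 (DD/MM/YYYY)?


Birth: 2000-01-01
Reference: 2022-12-24
Year difference: 2022 - 2000 = 22
Has birthday (01-01) occurred by 12-24? Yes
Age in full years: 22

22


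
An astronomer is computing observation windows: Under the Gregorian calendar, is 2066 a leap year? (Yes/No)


Year: 2066
Divisible by 4? 2066 / 4 = 516.5 -> No
Not divisible by 4, so NOT a leap year

No


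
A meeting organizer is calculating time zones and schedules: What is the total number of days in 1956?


Year: 1956
Check leap year rules:
Divisible by 4? Yes
Divisible by 100? No
1956 is a leap year
Days: 366

366


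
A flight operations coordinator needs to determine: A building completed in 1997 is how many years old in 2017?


Birth year: 1997
Current year: 2017
Age = current year - birth year
Age = 2017 - 1997 = 20

20


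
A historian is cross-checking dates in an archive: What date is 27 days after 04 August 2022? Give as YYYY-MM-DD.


Start: 2022-08-04
Adding 27 days
Days remaining in August: 27
Result: 2022-08-31

2022-08-31


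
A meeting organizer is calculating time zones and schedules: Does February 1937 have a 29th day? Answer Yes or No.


Year: 1937
Divisible by 4? 1937 / 4 = 484.25 -> No
Not divisible by 4, so NOT a leap year

No


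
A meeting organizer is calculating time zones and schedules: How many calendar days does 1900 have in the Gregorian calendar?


Year: 1900
Check leap year rules:
Divisible by 4? Yes
Divisible by 100? Yes
Divisible by 400? No
1900 is not a leap year
Days: 365

365


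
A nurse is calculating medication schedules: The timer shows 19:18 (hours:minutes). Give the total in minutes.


Hours: 19
Minutes: 18
Convert hours to minutes: 19 x 60 = 1140
Add remaining minutes: 1140 + 18 = 1158

1158


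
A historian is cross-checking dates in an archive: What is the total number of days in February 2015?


Month: February
Year: 2015
2015 is not a leap year
February has 28 days
Total: 28 days

28


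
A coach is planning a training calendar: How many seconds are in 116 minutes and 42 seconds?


Minutes: 116
Extra seconds: 42
Seconds per minute: 60
Minutes to seconds: 116 x 60 = 6960
Total: 6960 + 42 = 7002

7002


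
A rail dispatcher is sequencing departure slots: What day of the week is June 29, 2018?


Date: 2018-06-29
January 1, 2018 is a Monday
Day of year: 180
Offset from Jan 1: 179 days
179 mod 7 = 4
Result: Friday

Friday


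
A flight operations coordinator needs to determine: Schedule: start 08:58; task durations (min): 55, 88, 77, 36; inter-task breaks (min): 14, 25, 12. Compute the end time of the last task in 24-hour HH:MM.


Start: 08:58 = 538 min from midnight
  after task 1 (55 min): 09:53
  after break (14 min): 10:07
  after task 2 (88 min): 11:35
  after break (25 min): 12:00
  after task 3 (77 min): 13:17
  after break (12 min): 13:29
  after task 4 (36 min): 14:05
Total elapsed: 307 minutes
End time: 14:05

14:05


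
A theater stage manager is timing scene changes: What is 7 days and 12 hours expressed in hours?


Days: 7
Extra hours: 12
Hours per day: 24
Days to hours: 7 x 24 = 168
Total: 168 + 12 = 180

180


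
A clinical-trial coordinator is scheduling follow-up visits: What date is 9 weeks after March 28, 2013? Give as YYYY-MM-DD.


Start: 2013-03-28
Weeks to add: 9
Convert to days: 9 x 7 = 63 days
Add 63 days to 2013-03-28
Result: 2013-05-30

2013-05-30


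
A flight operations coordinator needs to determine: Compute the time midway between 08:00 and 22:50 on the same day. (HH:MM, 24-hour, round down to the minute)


Start time: 08:00 = 480 minutes from midnight
End time: 22:50 = 1370 minutes from midnight
Sum: 480 + 1370 = 1850
Midpoint: 1850 / 2 = 925 minutes
Convert: 925 / 60 = 15 hours, 25 minutes
Result: 15:25

15:25


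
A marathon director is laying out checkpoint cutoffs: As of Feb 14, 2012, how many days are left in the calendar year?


Start: February 14, 2012
End: December 31, 2012
Days left in February: 15
March: 31
April: 30
May: 31
June: 30
... plus remaining months
Sum of remaining months: 306
Total: 15 + 306 = 321

321


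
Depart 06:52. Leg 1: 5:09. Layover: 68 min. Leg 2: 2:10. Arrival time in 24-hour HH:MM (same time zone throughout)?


Depart: 06:52
Leg 1: +309 min -> 12:01
Layover: +68 min -> 13:09
Leg 2: +130 min -> 15:19
Total travel: 507 minutes = 8h 27m
Arrival: 15:19

15:19


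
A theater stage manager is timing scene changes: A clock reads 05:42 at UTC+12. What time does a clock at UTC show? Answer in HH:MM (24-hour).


Local time: 05:42 at UTC+12 (offset 12h)
Target zone: UTC (offset 0h)
Difference: 0 - (12) = -12 hours
Calculation: 5 + (-12) = -7
Wraparound: (-7) mod 24 = 17
Result: 17:42

17:42


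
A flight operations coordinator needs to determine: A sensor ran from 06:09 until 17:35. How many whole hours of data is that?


Start: 06:09
End: 17:35
Hour difference: 17 - 6 = 11 hours
Minute difference: 35 - 9 = 26 minutes
Total minutes: 686
Complete hours: 686 / 60 = 11 (remainder 26)

11


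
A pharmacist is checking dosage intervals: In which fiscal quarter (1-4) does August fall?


Month: August (month 8)
Q1: January-March (months 1-3)
Q2: April-June (months 4-6)
Q3: July-September (months 7-9)
Q4: October-December (months 10-12)
Month 8 falls in Q3

3


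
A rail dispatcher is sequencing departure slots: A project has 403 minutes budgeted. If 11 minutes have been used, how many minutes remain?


Total budget: 403 minutes
Time used: 11 minutes
Remaining: 403 - 11 = 392 minutes
Percent used: 2.7%
Percent remaining: 97.3%

392


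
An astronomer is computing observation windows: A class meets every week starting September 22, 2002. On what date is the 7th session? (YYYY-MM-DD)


First occurrence: 2002-09-22 (occurrence 1)
Each occurrence is 7 days after the previous.
Occurrence 7 is 6 weeks after the first.
6 weeks = 42 days
2002-09-22 + 42 days = 2002-11-03

2002-11-03


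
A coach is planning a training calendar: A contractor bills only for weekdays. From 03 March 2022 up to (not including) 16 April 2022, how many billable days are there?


Start: 2022-03-03 (Thursday)
End (exclusive): 2022-04-16 (Saturday)
Total calendar days: 44
Full weeks: 44 // 7 = 6 -> 30 weekdays
Remaining 2 days starting on Thursday:
  Thu(w), Fri(w) -> 2 weekdays
Total business days: 30 + 2 = 32

32


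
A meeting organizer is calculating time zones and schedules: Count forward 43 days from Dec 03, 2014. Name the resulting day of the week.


Start: 2014-12-03 (Wednesday)
Step 1 - find target date: add 43 days
  2014-12-03 + 43 days = 2015-01-15
Step 2 - day of week:
  43 mod 7 = 1
  Wednesday + 1 days -> Thursday
Result: Thursday (2015-01-15)

Thursday


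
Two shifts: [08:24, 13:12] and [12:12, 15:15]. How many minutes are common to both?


Interval A: [504, 792] minutes from midnight
Interval B: [732, 915] minutes from midnight
Overlap start = max(504, 732) = 732
Overlap end = min(792, 915) = 792
Overlap = 792 - 732 = 60 minutes

60


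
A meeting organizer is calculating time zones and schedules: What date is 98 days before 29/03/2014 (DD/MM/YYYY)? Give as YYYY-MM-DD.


Start: 2014-03-29
Subtracting 98 days
Days already passed in March: 29
After going back through March: 69 more days to subtract
February 2014: 28 days, 41 remaining
January 2014: 31 days, 10 remaining
December 2013 has 31 days, need 10
Result: 2013-12-21

2013-12-21


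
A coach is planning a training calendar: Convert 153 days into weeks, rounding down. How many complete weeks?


Total days: 153
Days per week: 7
Division: 153 / 7 = 21 remainder 6
Complete weeks: 21
Remaining days: 6

21


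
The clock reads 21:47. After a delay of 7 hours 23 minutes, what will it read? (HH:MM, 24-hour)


Start time: 21:47
Adding: 7 hours 23 minutes
Minutes: 47 + 23 = 70
Minute overflow: 70 >= 60, so carry 1 hour, minutes = 10
Hours: 21 + 7 + 1 = 29
Hour wraparound: 29 mod 24 = 5
Result: 05:10

05:10


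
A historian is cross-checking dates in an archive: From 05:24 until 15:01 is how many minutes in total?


Start time: 05:24 = 324 minutes from midnight
End time: 15:01 = 901 minutes from midnight
Difference: 901 - 324 = 577 minutes
That is 9 hours and 37 minutes

577


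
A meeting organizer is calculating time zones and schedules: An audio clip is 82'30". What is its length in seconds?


Minutes: 82
Seconds: 30
Convert minutes to seconds: 82 x 60 = 4920
Add remaining seconds: 4920 + 30 = 4950

4950


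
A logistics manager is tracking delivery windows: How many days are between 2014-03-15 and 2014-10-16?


Start date: 2014-03-15
End date: 2014-10-16
Mar 2014: +17 days
Apr 2014: +30 days
May 2014: +31 days
... (5 more months)
Total: 215 days

215


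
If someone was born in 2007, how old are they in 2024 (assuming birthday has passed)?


Birth year: 2007
Current year: 2024
Age = current year - birth year
Age = 2024 - 2007 = 17

17


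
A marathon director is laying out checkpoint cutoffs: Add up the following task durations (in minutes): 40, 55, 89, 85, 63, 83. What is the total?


Durations: 40, 55, 89, 85, 63, 83
Running sum: 40
+ 55 = 95
+ 89 = 184
+ 85 = 269
+ 63 = 332
+ 83 = 415
Total duration: 415 minutes
That is 6 hours and 55 minutes

415


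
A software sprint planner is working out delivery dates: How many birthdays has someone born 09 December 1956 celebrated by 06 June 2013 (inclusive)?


Birth: 1956-12-09
Reference: 2013-06-06
Year difference: 2013 - 1956 = 57
Has birthday (12-09) occurred by 06-06? No
Birthday not yet reached this year -> subtract 1
Age in full years: 56

56


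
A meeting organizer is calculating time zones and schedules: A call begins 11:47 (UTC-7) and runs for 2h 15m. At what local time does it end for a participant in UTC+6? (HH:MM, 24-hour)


Start: 11:47 in UTC-7
Step 1 - add duration:
  minutes: 47 + 15 = 62 (carry 1h)
  hours: 11 + 2 + 1 = 14
  end in UTC-7: 14:02
Step 2 - convert UTC-7 -> UTC+6:
  offset difference: 6 - (-7) = 13 hours
  14 + (13) = 27 -> mod 24 = 3
Result: 03:02 in UTC+6

03:02


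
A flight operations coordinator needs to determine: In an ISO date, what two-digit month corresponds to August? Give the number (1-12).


Calendar month order:
7. July
8. August <--
9. September
August is month number 8

8


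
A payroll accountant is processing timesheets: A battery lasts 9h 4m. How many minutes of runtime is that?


Hours: 9
Extra minutes: 4
Minutes per hour: 60
Hours to minutes: 9 x 60 = 540
Total: 540 + 4 = 544

544


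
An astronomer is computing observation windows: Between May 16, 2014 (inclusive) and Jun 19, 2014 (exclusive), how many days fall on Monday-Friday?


Start: 2014-05-16 (Friday)
End (exclusive): 2014-06-19 (Thursday)
Total calendar days: 34
Full weeks: 34 // 7 = 4 -> 20 weekdays
Remaining 6 days starting on Friday:
  Fri(w), Sat(-), Sun(-), Mon(w), Tue(w), Wed(w) -> 4 weekdays
Total business days: 20 + 4 = 24

24


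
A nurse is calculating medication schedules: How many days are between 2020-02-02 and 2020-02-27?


Start date: 2020-02-02
End date: 2020-02-27
Feb 2020: +25 days
Total: 25 days

25


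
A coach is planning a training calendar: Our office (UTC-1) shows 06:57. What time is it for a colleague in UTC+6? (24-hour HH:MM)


Local time: 06:57 at UTC-1 (offset -1h)
Target zone: UTC+6 (offset 6h)
Difference: 6 - (-1) = 7 hours
Calculation: 6 + (7) = 13
Result: 13:57

13:57


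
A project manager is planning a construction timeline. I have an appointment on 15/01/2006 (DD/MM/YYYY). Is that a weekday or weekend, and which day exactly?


Date: 2006-01-15
January 1, 2006 is a Sunday
Day of year: 15
Offset from Jan 1: 14 days
14 mod 7 = 0
Result: Sunday

Sunday


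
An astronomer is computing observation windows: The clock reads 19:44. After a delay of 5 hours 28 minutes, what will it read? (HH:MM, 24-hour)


Start time: 19:44
Adding: 5 hours 28 minutes
Minutes: 44 + 28 = 72
Minute overflow: 72 >= 60, so carry 1 hour, minutes = 12
Hours: 19 + 5 + 1 = 25
Hour wraparound: 25 mod 24 = 1
Result: 01:12

01:12


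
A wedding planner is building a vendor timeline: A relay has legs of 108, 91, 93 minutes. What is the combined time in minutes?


Durations: 108, 91, 93
Running sum: 108
+ 91 = 199
+ 93 = 292
Total duration: 292 minutes
That is 4 hours and 52 minutes

292


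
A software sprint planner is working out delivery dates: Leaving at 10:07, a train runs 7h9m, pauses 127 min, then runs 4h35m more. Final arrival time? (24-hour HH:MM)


Depart: 10:07
Leg 1: +429 min -> 17:16
Layover: +127 min -> 19:23
Leg 2: +275 min -> 23:58
Total travel: 831 minutes = 13h 51m
Arrival: 23:58

23:58


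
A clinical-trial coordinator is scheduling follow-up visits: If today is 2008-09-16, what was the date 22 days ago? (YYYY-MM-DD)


Start: 2008-09-16
Subtracting 22 days
Days already passed in September: 16
After going back through September: 6 more days to subtract
August 2008 has 31 days, need 6
Result: 2008-08-25

2008-08-25


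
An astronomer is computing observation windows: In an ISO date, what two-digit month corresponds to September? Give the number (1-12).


Calendar month order:
8. August
9. September <--
10. October
September is month number 9

9


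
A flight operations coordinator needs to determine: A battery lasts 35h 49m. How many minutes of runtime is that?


Hours: 35
Extra minutes: 49
Minutes per hour: 60
Hours to minutes: 35 x 60 = 2100
Total: 2100 + 49 = 2149

2149


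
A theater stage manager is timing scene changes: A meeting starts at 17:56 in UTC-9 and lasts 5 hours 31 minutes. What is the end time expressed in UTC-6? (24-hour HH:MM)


Start: 17:56 in UTC-9
Step 1 - add duration:
  minutes: 56 + 31 = 87 (carry 1h)
  hours: 17 + 5 + 1 = 23
  end in UTC-9: 23:27
Step 2 - convert UTC-9 -> UTC-6:
  offset difference: -6 - (-9) = 3 hours
  23 + (3) = 26 -> mod 24 = 2
Result: 02:27 in UTC-6

02:27


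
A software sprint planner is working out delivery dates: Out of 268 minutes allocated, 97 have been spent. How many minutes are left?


Total budget: 268 minutes
Time used: 97 minutes
Remaining: 268 - 97 = 171 minutes
Percent used: 36.2%
Percent remaining: 63.8%

171


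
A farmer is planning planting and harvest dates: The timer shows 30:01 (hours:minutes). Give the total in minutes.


Hours: 30
Minutes: 1
Convert hours to minutes: 30 x 60 = 1800
Add remaining minutes: 1800 + 1 = 1801

1801


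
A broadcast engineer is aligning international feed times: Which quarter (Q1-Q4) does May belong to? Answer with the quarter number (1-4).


Month: May (month 5)
Q1: January-March (months 1-3)
Q2: April-June (months 4-6)
Q3: July-September (months 7-9)
Q4: October-December (months 10-12)
Month 5 falls in Q2

2


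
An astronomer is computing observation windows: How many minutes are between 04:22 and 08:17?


Start time: 04:22 = 262 minutes from midnight
End time: 08:17 = 497 minutes from midnight
Difference: 497 - 262 = 235 minutes
That is 3 hours and 55 minutes

235


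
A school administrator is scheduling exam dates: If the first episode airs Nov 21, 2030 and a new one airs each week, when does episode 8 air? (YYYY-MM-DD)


First occurrence: 2030-11-21 (occurrence 1)
Each occurrence is 7 days after the previous.
Occurrence 8 is 7 weeks after the first.
7 weeks = 49 days
2030-11-21 + 49 days = 2031-01-09

2031-01-09


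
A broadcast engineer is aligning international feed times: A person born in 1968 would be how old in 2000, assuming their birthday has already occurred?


Birth year: 1968
Current year: 2000
Age = current year - birth year
Age = 2000 - 1968 = 32

32


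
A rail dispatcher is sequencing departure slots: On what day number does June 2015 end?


Month: June
Year: 2015
June is a 30-day month
Total: 30 days

30
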